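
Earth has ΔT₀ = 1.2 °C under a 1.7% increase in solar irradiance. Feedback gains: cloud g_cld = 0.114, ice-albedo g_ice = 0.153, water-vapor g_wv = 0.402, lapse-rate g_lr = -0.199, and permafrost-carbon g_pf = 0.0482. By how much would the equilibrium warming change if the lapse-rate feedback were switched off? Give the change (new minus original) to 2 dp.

Original: g = 0.5182, ΔT = 1.2/(1−0.5182) = 2.4907 °C.
Without lapse-rate: g' = 0.7172, ΔT' = 1.2/(1−0.7172) = 4.2433 °C.
Change = 4.2433 − 2.4907 = 1.75 °C.

1.75 °C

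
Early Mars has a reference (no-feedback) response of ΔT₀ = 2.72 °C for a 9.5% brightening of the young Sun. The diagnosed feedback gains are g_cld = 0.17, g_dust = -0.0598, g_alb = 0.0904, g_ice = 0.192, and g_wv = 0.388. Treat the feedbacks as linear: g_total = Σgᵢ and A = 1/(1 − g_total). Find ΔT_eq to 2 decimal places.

12.40 °C

Total gain g = 0.17 − 0.0598 + 0.0904 + 0.192 + 0.388 = 0.7806.
Amplification A = 1/(1 − 0.7806) = 4.558.
ΔT = 2.72 × 4.558 = 12.40 °C.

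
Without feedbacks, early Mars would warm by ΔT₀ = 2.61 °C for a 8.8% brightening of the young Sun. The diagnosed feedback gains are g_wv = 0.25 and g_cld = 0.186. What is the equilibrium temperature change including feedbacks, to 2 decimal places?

Total gain g = 0.25 + 0.186 = 0.436.
Amplification A = 1/(1 − 0.436) = 1.773.
ΔT = 2.61 × 1.773 = 4.63 °C.

4.63 °C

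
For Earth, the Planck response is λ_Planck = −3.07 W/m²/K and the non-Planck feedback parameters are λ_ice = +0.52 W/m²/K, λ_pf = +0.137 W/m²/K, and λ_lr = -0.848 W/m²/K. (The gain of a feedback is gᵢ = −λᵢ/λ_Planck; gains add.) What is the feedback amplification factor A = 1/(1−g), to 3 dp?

Convert to gains: g_ice = 0.52/3.07 = 0.1694; g_pf = 0.137/3.07 = 0.04463; g_lr = -0.848/3.07 = -0.2762.
Total gain g = -0.06217.
A = 1/(1 + 0.06217) = 0.941.

0.941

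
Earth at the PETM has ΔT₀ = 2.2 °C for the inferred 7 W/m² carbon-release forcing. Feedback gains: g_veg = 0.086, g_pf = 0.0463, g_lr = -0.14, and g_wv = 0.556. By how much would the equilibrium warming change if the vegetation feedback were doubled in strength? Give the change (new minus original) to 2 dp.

Original: g = 0.5483, ΔT = 2.2/(1−0.5483) = 4.8705 °C.
With doubled vegetation: g' = 0.6343, ΔT' = 2.2/(1−0.6343) = 6.0159 °C.
Change = 6.0159 − 4.8705 = 1.15 °C.

1.15 °C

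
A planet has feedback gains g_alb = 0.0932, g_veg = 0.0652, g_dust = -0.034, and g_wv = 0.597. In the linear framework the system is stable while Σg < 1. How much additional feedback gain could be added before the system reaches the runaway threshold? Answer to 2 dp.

Current total gain = 0.0932 + 0.0652 − 0.034 + 0.597 = 0.7214.
Margin to runaway = 1 − 0.7214 = 0.28.

0.28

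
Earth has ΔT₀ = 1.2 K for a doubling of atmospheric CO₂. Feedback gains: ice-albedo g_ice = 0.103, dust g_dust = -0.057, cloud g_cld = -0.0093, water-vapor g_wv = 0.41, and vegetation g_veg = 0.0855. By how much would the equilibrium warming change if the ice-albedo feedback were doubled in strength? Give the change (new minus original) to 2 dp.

Original: g = 0.5322, ΔT = 1.2/(1−0.5322) = 2.5652 K.
With doubled ice-albedo: g' = 0.6352, ΔT' = 1.2/(1−0.6352) = 3.2895 K.
Change = 3.2895 − 2.5652 = 0.72 K.

0.72 K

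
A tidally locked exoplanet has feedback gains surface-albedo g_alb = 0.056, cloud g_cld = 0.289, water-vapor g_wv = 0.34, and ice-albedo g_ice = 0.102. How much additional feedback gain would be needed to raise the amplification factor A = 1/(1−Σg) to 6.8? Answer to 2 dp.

Current total gain = 0.787.
Target gain for A = 6.8: g* = 1 − 1/6.8 = 0.8529.
Additional gain needed = 0.8529 − 0.787 = 0.07.

0.07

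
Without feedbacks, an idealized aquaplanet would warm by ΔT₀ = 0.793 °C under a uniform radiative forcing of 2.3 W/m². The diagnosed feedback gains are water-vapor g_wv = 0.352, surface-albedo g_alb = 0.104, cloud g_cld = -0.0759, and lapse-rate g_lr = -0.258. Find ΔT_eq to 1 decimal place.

Total gain g = 0.352 + 0.104 − 0.0759 − 0.258 = 0.1221.
Amplification A = 1/(1 − 0.1221) = 1.139.
ΔT = 0.793 × 1.139 = 0.9 °C.

0.9 °C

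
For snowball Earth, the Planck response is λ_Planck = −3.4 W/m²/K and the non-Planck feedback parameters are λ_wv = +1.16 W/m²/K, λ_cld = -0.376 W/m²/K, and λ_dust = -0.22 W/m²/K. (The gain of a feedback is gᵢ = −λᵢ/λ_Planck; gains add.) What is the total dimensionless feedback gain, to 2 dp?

0.17

Convert to gains: g_wv = 1.16/3.4 = 0.3412; g_cld = -0.376/3.4 = -0.1106; g_dust = -0.22/3.4 = -0.06471.
Total gain g = 0.16589.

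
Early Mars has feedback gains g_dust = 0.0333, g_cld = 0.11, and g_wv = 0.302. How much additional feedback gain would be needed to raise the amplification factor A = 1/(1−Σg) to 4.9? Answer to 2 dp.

Current total gain = 0.4453.
Target gain for A = 4.9: g* = 1 − 1/4.9 = 0.7959.
Additional gain needed = 0.7959 − 0.4453 = 0.35.

0.35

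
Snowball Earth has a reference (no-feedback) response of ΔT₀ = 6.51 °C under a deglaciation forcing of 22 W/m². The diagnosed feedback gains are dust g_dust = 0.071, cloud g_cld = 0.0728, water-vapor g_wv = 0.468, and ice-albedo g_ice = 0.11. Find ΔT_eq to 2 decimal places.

Total gain g = 0.071 + 0.0728 + 0.468 + 0.11 = 0.7218.
Amplification A = 1/(1 − 0.7218) = 3.595.
ΔT = 6.51 × 3.595 = 23.40 °C.

23.40 °C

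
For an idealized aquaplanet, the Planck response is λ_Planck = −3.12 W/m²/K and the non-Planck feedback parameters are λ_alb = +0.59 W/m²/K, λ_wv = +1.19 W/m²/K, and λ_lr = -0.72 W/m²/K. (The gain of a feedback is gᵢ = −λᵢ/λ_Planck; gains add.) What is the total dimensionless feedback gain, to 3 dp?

0.340

Convert to gains: g_alb = 0.59/3.12 = 0.1891; g_wv = 1.19/3.12 = 0.3814; g_lr = -0.72/3.12 = -0.2308.
Total gain g = 0.3397.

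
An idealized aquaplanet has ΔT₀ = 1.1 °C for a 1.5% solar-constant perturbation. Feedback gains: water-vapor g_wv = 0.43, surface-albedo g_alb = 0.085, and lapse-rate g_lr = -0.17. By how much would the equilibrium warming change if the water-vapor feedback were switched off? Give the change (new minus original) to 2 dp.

-0.67 °C

Original: g = 0.345, ΔT = 1.1/(1−0.345) = 1.6794 °C.
Without water-vapor: g' = -0.085, ΔT' = 1.1/(1+0.085) = 1.0138 °C.
Change = 1.0138 − 1.6794 = -0.67 °C.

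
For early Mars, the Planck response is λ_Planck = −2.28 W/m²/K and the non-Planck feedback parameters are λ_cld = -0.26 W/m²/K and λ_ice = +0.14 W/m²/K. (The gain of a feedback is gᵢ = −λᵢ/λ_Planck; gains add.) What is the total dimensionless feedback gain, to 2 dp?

-0.05

Convert to gains: g_cld = -0.26/2.28 = -0.114; g_ice = 0.14/2.28 = 0.0614.
Total gain g = -0.0526.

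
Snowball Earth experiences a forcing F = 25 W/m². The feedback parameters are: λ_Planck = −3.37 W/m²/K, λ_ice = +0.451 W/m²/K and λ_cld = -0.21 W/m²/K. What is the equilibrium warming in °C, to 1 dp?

8.0 °C

Net feedback parameter λ = (−3.37) + (+0.451) + (-0.21) = -3.129 W/m²/K.
ΔT = −F/λ = −25/(-3.129) = 8.0 °C.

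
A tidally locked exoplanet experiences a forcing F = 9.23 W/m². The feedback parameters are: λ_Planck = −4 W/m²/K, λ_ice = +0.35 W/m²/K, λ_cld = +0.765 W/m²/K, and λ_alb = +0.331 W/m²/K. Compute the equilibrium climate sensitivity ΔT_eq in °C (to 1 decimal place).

Net feedback parameter λ = (−4) + (+0.35) + (+0.765) + (+0.331) = -2.554 W/m²/K.
ΔT = −F/λ = −9.23/(-2.554) = 3.6 °C.

3.6 °C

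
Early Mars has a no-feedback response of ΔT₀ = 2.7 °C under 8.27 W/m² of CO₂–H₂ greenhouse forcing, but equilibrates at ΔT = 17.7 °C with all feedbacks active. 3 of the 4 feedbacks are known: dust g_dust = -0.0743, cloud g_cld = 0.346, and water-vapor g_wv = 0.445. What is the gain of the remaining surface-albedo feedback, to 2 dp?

0.13

Amplification A = ΔT/ΔT₀ = 17.7/2.7 = 6.556.
Total gain g = 1 − 1/A = 1 − 1/6.556 = 0.8475.
Known gains sum to -0.0743 + 0.346 + 0.445 = 0.7167.
g_alb = 0.8475 − 0.7167 = 0.13.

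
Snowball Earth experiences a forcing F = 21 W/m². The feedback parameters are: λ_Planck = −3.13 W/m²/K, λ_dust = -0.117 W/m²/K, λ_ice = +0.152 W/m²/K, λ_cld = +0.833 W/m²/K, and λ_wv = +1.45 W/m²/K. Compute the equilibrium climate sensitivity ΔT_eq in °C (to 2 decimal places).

Net feedback parameter λ = (−3.13) + (-0.117) + (+0.152) + (+0.833) + (+1.45) = -0.812 W/m²/K.
ΔT = −F/λ = −21/(-0.812) = 25.86 °C.

25.86 °C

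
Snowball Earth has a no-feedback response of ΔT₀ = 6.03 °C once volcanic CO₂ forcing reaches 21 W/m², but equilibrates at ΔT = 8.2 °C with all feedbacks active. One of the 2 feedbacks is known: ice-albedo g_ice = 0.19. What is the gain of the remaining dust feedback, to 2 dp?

Amplification A = ΔT/ΔT₀ = 8.2/6.03 = 1.36.
Total gain g = 1 − 1/A = 1 − 1/1.36 = 0.2647.
The known gain is 0.19.
g_dust = 0.2647 − 0.19 = 0.07.

0.07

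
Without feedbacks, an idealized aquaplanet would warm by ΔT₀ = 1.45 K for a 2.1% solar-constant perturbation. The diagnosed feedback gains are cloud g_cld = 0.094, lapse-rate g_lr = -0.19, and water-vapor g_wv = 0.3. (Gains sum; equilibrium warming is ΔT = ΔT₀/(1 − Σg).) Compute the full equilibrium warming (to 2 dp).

Total gain g = 0.094 − 0.19 + 0.3 = 0.204.
Amplification A = 1/(1 − 0.204) = 1.256.
ΔT = 1.45 × 1.256 = 1.82 K.

1.82 K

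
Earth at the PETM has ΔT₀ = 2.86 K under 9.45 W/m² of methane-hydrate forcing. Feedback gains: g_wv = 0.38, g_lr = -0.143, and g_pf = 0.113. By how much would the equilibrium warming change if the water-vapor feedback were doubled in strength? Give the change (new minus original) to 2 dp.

6.19 K

Original: g = 0.35, ΔT = 2.86/(1−0.35) = 4.4000 K.
With doubled water-vapor: g' = 0.73, ΔT' = 2.86/(1−0.73) = 10.5926 K.
Change = 10.5926 − 4.4000 = 6.19 K.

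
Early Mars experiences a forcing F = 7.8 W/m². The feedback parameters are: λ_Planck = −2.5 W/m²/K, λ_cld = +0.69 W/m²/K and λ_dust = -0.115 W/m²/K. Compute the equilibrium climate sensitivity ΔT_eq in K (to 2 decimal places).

4.05 K

Net feedback parameter λ = (−2.5) + (+0.69) + (-0.115) = -1.925 W/m²/K.
ΔT = −F/λ = −7.8/(-1.925) = 4.05 K.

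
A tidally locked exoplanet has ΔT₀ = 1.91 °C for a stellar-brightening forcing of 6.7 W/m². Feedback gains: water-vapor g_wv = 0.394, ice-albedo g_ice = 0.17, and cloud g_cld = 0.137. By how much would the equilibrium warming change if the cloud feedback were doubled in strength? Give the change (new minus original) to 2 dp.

Original: g = 0.701, ΔT = 1.91/(1−0.701) = 6.3880 °C.
With doubled cloud: g' = 0.838, ΔT' = 1.91/(1−0.838) = 11.7901 °C.
Change = 11.7901 − 6.3880 = 5.40 °C.

5.40 °C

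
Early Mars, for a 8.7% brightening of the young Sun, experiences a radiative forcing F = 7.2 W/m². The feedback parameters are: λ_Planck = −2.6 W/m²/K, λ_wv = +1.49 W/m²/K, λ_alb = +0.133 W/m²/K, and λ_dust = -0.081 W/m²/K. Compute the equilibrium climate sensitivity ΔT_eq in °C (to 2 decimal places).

Net feedback parameter λ = (−2.6) + (+1.49) + (+0.133) + (-0.081) = -1.058 W/m²/K.
ΔT = −F/λ = −7.2/(-1.058) = 6.81 °C.

6.81 °C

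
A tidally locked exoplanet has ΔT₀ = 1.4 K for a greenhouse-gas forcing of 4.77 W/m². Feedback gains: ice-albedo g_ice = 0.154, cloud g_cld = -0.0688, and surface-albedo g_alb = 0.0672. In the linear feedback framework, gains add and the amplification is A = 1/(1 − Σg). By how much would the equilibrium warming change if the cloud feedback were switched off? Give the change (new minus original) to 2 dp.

Original: g = 0.1524, ΔT = 1.4/(1−0.1524) = 1.6517 K.
Without cloud: g' = 0.2212, ΔT' = 1.4/(1−0.2212) = 1.7976 K.
Change = 1.7976 − 1.6517 = 0.15 K.

0.15 K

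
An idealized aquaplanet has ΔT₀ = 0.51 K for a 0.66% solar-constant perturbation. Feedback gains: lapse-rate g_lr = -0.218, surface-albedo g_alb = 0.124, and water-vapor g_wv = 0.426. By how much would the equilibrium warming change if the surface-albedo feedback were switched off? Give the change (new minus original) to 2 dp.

Original: g = 0.332, ΔT = 0.51/(1−0.332) = 0.7635 K.
Without surface-albedo: g' = 0.208, ΔT' = 0.51/(1−0.208) = 0.6439 K.
Change = 0.6439 − 0.7635 = -0.12 K.

-0.12 K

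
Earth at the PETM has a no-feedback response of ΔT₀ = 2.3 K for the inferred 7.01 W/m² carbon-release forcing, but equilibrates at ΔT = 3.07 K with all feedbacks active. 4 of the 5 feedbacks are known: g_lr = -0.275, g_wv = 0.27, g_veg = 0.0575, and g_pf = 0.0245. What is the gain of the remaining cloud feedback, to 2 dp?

Amplification A = ΔT/ΔT₀ = 3.07/2.3 = 1.335.
Total gain g = 1 − 1/A = 1 − 1/1.335 = 0.2509.
Known gains sum to -0.275 + 0.27 + 0.0575 + 0.0245 = 0.077.
g_cld = 0.2509 − 0.077 = 0.17.

0.17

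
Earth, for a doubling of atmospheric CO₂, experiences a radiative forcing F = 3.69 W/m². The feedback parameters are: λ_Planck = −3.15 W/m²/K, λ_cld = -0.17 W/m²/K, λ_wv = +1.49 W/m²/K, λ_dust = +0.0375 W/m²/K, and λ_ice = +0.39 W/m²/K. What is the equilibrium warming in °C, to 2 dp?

Net feedback parameter λ = (−3.15) + (-0.17) + (+1.49) + (+0.0375) + (+0.39) = -1.4025 W/m²/K.
ΔT = −F/λ = −3.69/(-1.4025) = 2.63 °C.

2.63 °C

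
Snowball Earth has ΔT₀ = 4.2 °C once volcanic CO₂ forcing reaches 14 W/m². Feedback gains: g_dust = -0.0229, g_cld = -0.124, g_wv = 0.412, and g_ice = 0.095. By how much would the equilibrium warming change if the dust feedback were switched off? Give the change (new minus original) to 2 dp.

Original: g = 0.3601, ΔT = 4.2/(1−0.3601) = 6.5635 °C.
Without dust: g' = 0.383, ΔT' = 4.2/(1−0.383) = 6.8071 °C.
Change = 6.8071 − 6.5635 = 0.24 °C.

0.24 °C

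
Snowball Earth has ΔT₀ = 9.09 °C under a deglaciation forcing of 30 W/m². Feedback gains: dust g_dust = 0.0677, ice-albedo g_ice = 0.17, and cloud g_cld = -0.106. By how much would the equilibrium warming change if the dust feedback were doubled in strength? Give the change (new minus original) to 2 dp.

Original: g = 0.1317, ΔT = 9.09/(1−0.1317) = 10.4687 °C.
With doubled dust: g' = 0.1994, ΔT' = 9.09/(1−0.1994) = 11.3540 °C.
Change = 11.3540 − 10.4687 = 0.89 °C.

0.89 °C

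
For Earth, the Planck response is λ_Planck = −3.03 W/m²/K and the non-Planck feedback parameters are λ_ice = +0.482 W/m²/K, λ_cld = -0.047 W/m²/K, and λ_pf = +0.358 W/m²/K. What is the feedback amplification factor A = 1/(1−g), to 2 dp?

1.35

Convert to gains: g_ice = 0.482/3.03 = 0.1591; g_cld = -0.047/3.03 = -0.01551; g_pf = 0.358/3.03 = 0.1182.
Total gain g = 0.26179.
A = 1/(1 − 0.26179) = 1.35.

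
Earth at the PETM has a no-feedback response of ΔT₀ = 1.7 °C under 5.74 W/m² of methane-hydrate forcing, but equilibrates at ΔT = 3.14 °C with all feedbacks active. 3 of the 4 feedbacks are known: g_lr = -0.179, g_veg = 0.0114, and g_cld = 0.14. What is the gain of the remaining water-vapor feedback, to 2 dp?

Amplification A = ΔT/ΔT₀ = 3.14/1.7 = 1.847.
Total gain g = 1 − 1/A = 1 − 1/1.847 = 0.4586.
Known gains sum to -0.179 + 0.0114 + 0.14 = -0.0276.
g_wv = 0.4586 + 0.0276 = 0.49.

0.49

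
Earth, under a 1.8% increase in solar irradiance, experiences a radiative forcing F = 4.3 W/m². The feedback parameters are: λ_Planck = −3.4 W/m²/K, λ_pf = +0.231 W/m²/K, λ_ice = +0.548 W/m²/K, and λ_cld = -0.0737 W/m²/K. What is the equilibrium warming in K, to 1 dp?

Net feedback parameter λ = (−3.4) + (+0.231) + (+0.548) + (-0.0737) = -2.6947 W/m²/K.
ΔT = −F/λ = −4.3/(-2.6947) = 1.6 K.

1.6 K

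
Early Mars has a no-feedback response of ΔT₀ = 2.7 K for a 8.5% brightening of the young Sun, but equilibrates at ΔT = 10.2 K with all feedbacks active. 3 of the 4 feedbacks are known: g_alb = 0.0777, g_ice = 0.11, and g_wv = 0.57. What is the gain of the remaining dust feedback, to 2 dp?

Amplification A = ΔT/ΔT₀ = 10.2/2.7 = 3.778.
Total gain g = 1 − 1/A = 1 − 1/3.778 = 0.7353.
Known gains sum to 0.0777 + 0.11 + 0.57 = 0.7577.
g_dust = 0.7353 − 0.7577 = -0.02.

-0.02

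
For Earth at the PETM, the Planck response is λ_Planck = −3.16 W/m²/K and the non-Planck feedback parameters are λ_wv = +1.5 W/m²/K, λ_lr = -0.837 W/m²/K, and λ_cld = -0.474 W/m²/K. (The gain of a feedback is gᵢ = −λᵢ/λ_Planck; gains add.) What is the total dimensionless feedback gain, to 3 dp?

0.060

Convert to gains: g_wv = 1.5/3.16 = 0.4747; g_lr = -0.837/3.16 = -0.2649; g_cld = -0.474/3.16 = -0.15.
Total gain g = 0.0598.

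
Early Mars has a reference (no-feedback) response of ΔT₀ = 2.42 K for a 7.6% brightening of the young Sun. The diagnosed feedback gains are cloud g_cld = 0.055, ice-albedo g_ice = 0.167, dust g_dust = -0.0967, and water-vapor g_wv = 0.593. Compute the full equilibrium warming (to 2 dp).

Total gain g = 0.055 + 0.167 − 0.0967 + 0.593 = 0.7183.
Amplification A = 1/(1 − 0.7183) = 3.55.
ΔT = 2.42 × 3.55 = 8.59 K.

8.59 K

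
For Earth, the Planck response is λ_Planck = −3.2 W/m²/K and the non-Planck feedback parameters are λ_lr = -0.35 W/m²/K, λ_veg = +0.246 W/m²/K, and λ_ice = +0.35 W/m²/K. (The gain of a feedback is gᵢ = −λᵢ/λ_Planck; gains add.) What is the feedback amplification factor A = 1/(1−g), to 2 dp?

Convert to gains: g_lr = -0.35/3.2 = -0.1094; g_veg = 0.246/3.2 = 0.07687; g_ice = 0.35/3.2 = 0.1094.
Total gain g = 0.07687.
A = 1/(1 − 0.07687) = 1.08.

1.08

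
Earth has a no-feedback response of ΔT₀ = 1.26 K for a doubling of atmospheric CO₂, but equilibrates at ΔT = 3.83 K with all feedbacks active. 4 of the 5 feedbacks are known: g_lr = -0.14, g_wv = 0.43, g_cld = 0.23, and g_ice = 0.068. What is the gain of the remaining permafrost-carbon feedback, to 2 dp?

0.08

Amplification A = ΔT/ΔT₀ = 3.83/1.26 = 3.04.
Total gain g = 1 − 1/A = 1 − 1/3.04 = 0.6711.
Known gains sum to -0.14 + 0.43 + 0.23 + 0.068 = 0.588.
g_pf = 0.6711 − 0.588 = 0.08.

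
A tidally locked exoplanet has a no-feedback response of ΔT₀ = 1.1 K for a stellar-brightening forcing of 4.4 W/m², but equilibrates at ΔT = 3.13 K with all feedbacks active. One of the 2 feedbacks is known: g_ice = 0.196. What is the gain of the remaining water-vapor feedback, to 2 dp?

0.45

Amplification A = ΔT/ΔT₀ = 3.13/1.1 = 2.845.
Total gain g = 1 − 1/A = 1 − 1/2.845 = 0.6485.
The known gain is 0.196.
g_wv = 0.6485 − 0.196 = 0.45.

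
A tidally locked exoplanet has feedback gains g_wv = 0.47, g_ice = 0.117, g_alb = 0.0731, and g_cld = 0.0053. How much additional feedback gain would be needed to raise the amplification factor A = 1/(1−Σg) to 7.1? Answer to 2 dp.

Current total gain = 0.6654.
Target gain for A = 7.1: g* = 1 − 1/7.1 = 0.8592.
Additional gain needed = 0.8592 − 0.6654 = 0.19.

0.19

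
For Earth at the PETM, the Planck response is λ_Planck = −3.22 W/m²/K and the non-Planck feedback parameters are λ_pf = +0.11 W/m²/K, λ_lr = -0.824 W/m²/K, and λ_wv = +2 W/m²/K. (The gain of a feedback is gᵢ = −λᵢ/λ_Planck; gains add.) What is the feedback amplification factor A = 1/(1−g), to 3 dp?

Convert to gains: g_pf = 0.11/3.22 = 0.03416; g_lr = -0.824/3.22 = -0.2559; g_wv = 2/3.22 = 0.6211.
Total gain g = 0.39936.
A = 1/(1 − 0.39936) = 1.665.

1.665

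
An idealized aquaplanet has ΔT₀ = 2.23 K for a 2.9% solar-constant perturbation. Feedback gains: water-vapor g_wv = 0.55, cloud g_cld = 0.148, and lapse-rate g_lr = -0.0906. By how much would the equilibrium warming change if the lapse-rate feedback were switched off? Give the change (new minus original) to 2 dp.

1.70 K

Original: g = 0.6074, ΔT = 2.23/(1−0.6074) = 5.6801 K.
Without lapse-rate: g' = 0.698, ΔT' = 2.23/(1−0.698) = 7.3841 K.
Change = 7.3841 − 5.6801 = 1.70 K.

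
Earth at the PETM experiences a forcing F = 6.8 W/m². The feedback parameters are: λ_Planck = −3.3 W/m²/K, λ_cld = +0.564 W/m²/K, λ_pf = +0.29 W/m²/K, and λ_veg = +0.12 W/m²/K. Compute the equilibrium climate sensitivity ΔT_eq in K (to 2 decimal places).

2.92 K

Net feedback parameter λ = (−3.3) + (+0.564) + (+0.29) + (+0.12) = -2.326 W/m²/K.
ΔT = −F/λ = −6.8/(-2.326) = 2.92 K.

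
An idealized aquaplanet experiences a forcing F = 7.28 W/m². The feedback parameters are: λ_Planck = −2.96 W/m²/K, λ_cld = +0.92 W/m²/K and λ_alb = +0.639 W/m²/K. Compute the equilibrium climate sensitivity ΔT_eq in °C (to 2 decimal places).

Net feedback parameter λ = (−2.96) + (+0.92) + (+0.639) = -1.401 W/m²/K.
ΔT = −F/λ = −7.28/(-1.401) = 5.20 °C.

5.20 °C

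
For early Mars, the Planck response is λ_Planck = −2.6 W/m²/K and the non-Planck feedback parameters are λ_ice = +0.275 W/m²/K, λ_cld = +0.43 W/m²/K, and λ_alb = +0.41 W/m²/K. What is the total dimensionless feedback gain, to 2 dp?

0.43

Convert to gains: g_ice = 0.275/2.6 = 0.1058; g_cld = 0.43/2.6 = 0.1654; g_alb = 0.41/2.6 = 0.1577.
Total gain g = 0.4289.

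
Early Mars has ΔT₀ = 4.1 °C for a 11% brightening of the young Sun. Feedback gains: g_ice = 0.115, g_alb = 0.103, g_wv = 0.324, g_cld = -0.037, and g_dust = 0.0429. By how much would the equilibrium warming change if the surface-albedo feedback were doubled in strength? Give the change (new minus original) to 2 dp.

Original: g = 0.5479, ΔT = 4.1/(1−0.5479) = 9.0688 °C.
With doubled surface-albedo: g' = 0.6509, ΔT' = 4.1/(1−0.6509) = 11.7445 °C.
Change = 11.7445 − 9.0688 = 2.68 °C.

2.68 °C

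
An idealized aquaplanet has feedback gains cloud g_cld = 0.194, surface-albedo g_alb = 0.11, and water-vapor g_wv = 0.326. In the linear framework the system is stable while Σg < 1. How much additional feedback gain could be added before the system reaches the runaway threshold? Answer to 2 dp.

Current total gain = 0.194 + 0.11 + 0.326 = 0.63.
Margin to runaway = 1 − 0.63 = 0.37.

0.37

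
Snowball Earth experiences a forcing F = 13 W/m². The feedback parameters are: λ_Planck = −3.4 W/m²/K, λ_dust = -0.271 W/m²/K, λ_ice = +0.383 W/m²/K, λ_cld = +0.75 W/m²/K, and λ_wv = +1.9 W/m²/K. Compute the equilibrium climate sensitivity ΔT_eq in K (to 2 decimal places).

20.38 K

Net feedback parameter λ = (−3.4) + (-0.271) + (+0.383) + (+0.75) + (+1.9) = -0.638 W/m²/K.
ΔT = −F/λ = −13/(-0.638) = 20.38 K.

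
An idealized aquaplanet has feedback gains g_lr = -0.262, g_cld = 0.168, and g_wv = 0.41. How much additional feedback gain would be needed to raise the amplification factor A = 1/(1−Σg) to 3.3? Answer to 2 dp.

Current total gain = 0.316.
Target gain for A = 3.3: g* = 1 − 1/3.3 = 0.697.
Additional gain needed = 0.697 − 0.316 = 0.38.

0.38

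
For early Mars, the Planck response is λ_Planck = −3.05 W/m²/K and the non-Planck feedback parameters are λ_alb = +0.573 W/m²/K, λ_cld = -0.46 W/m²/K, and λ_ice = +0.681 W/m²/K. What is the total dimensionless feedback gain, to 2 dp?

0.26

Convert to gains: g_alb = 0.573/3.05 = 0.1879; g_cld = -0.46/3.05 = -0.1508; g_ice = 0.681/3.05 = 0.2233.
Total gain g = 0.2604.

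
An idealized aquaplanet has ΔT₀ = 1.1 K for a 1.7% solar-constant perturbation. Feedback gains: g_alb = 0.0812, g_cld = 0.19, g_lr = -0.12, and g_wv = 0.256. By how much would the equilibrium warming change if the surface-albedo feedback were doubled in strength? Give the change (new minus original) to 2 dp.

Original: g = 0.4072, ΔT = 1.1/(1−0.4072) = 1.8556 K.
With doubled surface-albedo: g' = 0.4884, ΔT' = 1.1/(1−0.4884) = 2.1501 K.
Change = 2.1501 − 1.8556 = 0.29 K.

0.29 K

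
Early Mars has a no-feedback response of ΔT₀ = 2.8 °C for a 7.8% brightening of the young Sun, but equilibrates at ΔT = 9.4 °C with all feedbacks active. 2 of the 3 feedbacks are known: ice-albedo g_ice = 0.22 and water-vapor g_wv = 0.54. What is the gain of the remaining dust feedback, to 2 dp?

Amplification A = ΔT/ΔT₀ = 9.4/2.8 = 3.357.
Total gain g = 1 − 1/A = 1 − 1/3.357 = 0.7021.
Known gains sum to 0.22 + 0.54 = 0.76.
g_dust = 0.7021 − 0.76 = -0.06.

-0.06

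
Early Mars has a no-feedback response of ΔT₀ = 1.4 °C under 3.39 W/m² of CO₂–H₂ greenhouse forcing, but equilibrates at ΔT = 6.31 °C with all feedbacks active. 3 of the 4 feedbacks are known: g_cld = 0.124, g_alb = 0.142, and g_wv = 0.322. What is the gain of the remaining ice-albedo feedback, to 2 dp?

0.19

Amplification A = ΔT/ΔT₀ = 6.31/1.4 = 4.507.
Total gain g = 1 − 1/A = 1 − 1/4.507 = 0.7781.
Known gains sum to 0.124 + 0.142 + 0.322 = 0.588.
g_ice = 0.7781 − 0.588 = 0.19.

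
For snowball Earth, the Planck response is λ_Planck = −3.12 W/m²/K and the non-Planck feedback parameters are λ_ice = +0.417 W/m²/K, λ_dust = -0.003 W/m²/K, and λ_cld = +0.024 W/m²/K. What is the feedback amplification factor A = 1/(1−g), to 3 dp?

Convert to gains: g_ice = 0.417/3.12 = 0.1337; g_dust = -0.003/3.12 = -0.000962; g_cld = 0.024/3.12 = 0.007692.
Total gain g = 0.14043.
A = 1/(1 − 0.14043) = 1.163.

1.163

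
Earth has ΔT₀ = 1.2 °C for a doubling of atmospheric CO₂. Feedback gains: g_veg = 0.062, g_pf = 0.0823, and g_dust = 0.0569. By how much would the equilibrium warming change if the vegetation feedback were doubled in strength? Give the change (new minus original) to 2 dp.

Original: g = 0.2012, ΔT = 1.2/(1−0.2012) = 1.5023 °C.
With doubled vegetation: g' = 0.2632, ΔT' = 1.2/(1−0.2632) = 1.6287 °C.
Change = 1.6287 − 1.5023 = 0.13 °C.

0.13 °C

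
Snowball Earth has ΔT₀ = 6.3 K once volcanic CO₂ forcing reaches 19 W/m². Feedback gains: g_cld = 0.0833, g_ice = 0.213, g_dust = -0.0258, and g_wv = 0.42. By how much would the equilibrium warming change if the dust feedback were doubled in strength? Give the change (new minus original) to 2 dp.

Original: g = 0.6905, ΔT = 6.3/(1−0.6905) = 20.3554 K.
With doubled dust: g' = 0.6647, ΔT' = 6.3/(1−0.6647) = 18.7891 K.
Change = 18.7891 − 20.3554 = -1.57 K.

-1.57 K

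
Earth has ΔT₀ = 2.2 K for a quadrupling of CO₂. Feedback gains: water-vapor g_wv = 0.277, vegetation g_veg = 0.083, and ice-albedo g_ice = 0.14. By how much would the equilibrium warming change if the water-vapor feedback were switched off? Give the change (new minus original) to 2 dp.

-1.57 K

Original: g = 0.5, ΔT = 2.2/(1−0.5) = 4.4000 K.
Without water-vapor: g' = 0.223, ΔT' = 2.2/(1−0.223) = 2.8314 K.
Change = 2.8314 − 4.4000 = -1.57 K.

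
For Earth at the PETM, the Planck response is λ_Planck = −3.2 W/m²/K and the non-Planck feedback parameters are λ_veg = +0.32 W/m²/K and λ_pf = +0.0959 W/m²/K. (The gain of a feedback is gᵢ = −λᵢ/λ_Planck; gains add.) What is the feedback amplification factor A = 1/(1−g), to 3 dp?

1.149

Convert to gains: g_veg = 0.32/3.2 = 0.1; g_pf = 0.0959/3.2 = 0.02997.
Total gain g = 0.12997.
A = 1/(1 − 0.12997) = 1.149.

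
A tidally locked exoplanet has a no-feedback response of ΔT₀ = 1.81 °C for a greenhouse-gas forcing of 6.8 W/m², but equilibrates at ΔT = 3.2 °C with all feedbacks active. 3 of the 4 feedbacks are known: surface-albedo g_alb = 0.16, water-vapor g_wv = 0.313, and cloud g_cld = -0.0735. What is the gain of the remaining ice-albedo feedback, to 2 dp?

0.03

Amplification A = ΔT/ΔT₀ = 3.2/1.81 = 1.768.
Total gain g = 1 − 1/A = 1 − 1/1.768 = 0.4344.
Known gains sum to 0.16 + 0.313 − 0.0735 = 0.3995.
g_ice = 0.4344 − 0.3995 = 0.03.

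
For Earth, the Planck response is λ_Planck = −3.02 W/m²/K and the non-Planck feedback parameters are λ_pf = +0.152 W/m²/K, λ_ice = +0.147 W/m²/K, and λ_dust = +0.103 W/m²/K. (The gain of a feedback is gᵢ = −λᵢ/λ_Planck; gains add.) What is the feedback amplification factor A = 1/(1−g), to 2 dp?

Convert to gains: g_pf = 0.152/3.02 = 0.05033; g_ice = 0.147/3.02 = 0.04868; g_dust = 0.103/3.02 = 0.03411.
Total gain g = 0.13312.
A = 1/(1 − 0.13312) = 1.15.

1.15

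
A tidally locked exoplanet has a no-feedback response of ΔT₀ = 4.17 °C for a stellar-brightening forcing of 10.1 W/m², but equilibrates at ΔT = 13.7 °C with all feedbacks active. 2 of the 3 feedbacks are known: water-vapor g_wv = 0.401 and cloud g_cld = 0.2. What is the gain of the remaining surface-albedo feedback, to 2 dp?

Amplification A = ΔT/ΔT₀ = 13.7/4.17 = 3.285.
Total gain g = 1 − 1/A = 1 − 1/3.285 = 0.6956.
Known gains sum to 0.401 + 0.2 = 0.601.
g_alb = 0.6956 − 0.601 = 0.09.

0.09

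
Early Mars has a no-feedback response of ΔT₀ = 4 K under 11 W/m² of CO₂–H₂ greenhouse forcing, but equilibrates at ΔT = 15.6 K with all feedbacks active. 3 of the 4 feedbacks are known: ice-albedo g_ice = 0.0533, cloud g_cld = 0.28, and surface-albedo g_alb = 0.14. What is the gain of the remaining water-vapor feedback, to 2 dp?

0.27

Amplification A = ΔT/ΔT₀ = 15.6/4 = 3.9.
Total gain g = 1 − 1/A = 1 − 1/3.9 = 0.7436.
Known gains sum to 0.0533 + 0.28 + 0.14 = 0.4733.
g_wv = 0.7436 − 0.4733 = 0.27.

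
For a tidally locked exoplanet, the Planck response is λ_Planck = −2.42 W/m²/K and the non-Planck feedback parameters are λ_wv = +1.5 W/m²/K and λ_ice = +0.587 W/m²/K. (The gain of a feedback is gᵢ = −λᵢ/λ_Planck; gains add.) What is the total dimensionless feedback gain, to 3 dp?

0.862

Convert to gains: g_wv = 1.5/2.42 = 0.6198; g_ice = 0.587/2.42 = 0.2426.
Total gain g = 0.8624.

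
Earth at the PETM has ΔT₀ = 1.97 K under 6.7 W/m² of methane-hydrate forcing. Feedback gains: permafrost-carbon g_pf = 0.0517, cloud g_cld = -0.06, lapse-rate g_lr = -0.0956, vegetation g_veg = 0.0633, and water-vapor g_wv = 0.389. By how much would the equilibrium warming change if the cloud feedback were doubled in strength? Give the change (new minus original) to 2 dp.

-0.25 K

Original: g = 0.3484, ΔT = 1.97/(1−0.3484) = 3.0233 K.
With doubled cloud: g' = 0.2884, ΔT' = 1.97/(1−0.2884) = 2.7684 K.
Change = 2.7684 − 3.0233 = -0.25 K.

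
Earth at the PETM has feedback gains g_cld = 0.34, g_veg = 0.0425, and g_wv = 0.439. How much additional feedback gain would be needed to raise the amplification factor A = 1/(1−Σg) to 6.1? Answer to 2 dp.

0.01

Current total gain = 0.8215.
Target gain for A = 6.1: g* = 1 − 1/6.1 = 0.8361.
Additional gain needed = 0.8361 − 0.8215 = 0.01.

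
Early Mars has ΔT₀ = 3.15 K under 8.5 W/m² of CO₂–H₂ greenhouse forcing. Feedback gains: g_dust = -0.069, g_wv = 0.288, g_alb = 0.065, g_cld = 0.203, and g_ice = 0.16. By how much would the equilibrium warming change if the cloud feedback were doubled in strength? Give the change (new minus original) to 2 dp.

Original: g = 0.647, ΔT = 3.15/(1−0.647) = 8.9235 K.
With doubled cloud: g' = 0.85, ΔT' = 3.15/(1−0.85) = 21.0000 K.
Change = 21.0000 − 8.9235 = 12.08 K.

12.08 K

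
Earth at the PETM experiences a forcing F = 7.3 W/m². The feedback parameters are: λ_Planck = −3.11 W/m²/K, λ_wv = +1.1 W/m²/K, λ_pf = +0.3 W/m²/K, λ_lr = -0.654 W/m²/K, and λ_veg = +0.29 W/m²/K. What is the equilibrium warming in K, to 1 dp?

3.5 K

Net feedback parameter λ = (−3.11) + (+1.1) + (+0.3) + (-0.654) + (+0.29) = -2.074 W/m²/K.
ΔT = −F/λ = −7.3/(-2.074) = 3.5 K.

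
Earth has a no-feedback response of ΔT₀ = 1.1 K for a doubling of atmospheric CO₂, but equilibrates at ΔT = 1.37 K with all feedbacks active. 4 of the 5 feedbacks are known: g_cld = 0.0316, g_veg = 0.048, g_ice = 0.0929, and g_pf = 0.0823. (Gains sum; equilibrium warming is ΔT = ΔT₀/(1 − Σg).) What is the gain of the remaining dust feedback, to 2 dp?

Amplification A = ΔT/ΔT₀ = 1.37/1.1 = 1.245.
Total gain g = 1 − 1/A = 1 − 1/1.245 = 0.1968.
Known gains sum to 0.0316 + 0.048 + 0.0929 + 0.0823 = 0.2548.
g_dust = 0.1968 − 0.2548 = -0.06.

-0.06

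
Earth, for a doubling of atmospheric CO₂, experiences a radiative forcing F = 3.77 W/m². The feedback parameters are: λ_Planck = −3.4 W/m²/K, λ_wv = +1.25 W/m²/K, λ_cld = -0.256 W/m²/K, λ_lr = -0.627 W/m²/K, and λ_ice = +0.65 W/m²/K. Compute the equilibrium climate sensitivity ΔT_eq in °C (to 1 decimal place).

1.6 °C

Net feedback parameter λ = (−3.4) + (+1.25) + (-0.256) + (-0.627) + (+0.65) = -2.383 W/m²/K.
ΔT = −F/λ = −3.77/(-2.383) = 1.6 °C.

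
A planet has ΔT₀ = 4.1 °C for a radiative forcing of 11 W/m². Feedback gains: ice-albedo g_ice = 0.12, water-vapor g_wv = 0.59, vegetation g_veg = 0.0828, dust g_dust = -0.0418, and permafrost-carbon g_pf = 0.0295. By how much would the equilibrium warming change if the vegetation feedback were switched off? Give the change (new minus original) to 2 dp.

Original: g = 0.7805, ΔT = 4.1/(1−0.7805) = 18.6788 °C.
Without vegetation: g' = 0.6977, ΔT' = 4.1/(1−0.6977) = 13.5627 °C.
Change = 13.5627 − 18.6788 = -5.12 °C.

-5.12 °C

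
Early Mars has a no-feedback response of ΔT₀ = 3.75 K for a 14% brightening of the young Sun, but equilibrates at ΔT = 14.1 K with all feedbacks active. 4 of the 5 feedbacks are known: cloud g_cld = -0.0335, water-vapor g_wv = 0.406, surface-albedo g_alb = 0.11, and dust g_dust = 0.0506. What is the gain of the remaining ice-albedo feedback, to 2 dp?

0.20

Amplification A = ΔT/ΔT₀ = 14.1/3.75 = 3.76.
Total gain g = 1 − 1/A = 1 − 1/3.76 = 0.734.
Known gains sum to -0.0335 + 0.406 + 0.11 + 0.0506 = 0.5331.
g_ice = 0.734 − 0.5331 = 0.20.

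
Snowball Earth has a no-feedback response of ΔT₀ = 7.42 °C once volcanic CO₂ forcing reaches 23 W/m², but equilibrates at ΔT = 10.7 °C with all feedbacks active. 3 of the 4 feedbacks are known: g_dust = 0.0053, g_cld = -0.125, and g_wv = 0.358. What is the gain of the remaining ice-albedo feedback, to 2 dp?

Amplification A = ΔT/ΔT₀ = 10.7/7.42 = 1.442.
Total gain g = 1 − 1/A = 1 − 1/1.442 = 0.3065.
Known gains sum to 0.0053 − 0.125 + 0.358 = 0.2383.
g_ice = 0.3065 − 0.2383 = 0.07.

0.07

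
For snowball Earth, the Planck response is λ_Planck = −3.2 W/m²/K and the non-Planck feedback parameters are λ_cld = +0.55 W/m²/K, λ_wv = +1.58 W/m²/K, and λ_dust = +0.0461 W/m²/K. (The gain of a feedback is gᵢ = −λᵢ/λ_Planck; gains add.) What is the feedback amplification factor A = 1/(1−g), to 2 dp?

Convert to gains: g_cld = 0.55/3.2 = 0.1719; g_wv = 1.58/3.2 = 0.4938; g_dust = 0.0461/3.2 = 0.01441.
Total gain g = 0.68011.
A = 1/(1 − 0.68011) = 3.13.

3.13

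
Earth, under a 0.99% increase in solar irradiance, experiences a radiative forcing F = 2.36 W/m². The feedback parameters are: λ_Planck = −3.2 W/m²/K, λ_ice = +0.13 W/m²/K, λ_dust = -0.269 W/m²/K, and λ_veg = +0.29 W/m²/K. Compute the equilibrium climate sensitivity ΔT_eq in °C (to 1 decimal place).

0.8 °C

Net feedback parameter λ = (−3.2) + (+0.13) + (-0.269) + (+0.29) = -3.049 W/m²/K.
ΔT = −F/λ = −2.36/(-3.049) = 0.8 °C.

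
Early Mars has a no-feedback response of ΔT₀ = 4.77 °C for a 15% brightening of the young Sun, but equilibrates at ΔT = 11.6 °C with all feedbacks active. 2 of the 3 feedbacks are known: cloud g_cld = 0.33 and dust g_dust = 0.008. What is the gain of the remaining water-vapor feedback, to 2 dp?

Amplification A = ΔT/ΔT₀ = 11.6/4.77 = 2.432.
Total gain g = 1 − 1/A = 1 − 1/2.432 = 0.5888.
Known gains sum to 0.33 + 0.008 = 0.338.
g_wv = 0.5888 − 0.338 = 0.25.

0.25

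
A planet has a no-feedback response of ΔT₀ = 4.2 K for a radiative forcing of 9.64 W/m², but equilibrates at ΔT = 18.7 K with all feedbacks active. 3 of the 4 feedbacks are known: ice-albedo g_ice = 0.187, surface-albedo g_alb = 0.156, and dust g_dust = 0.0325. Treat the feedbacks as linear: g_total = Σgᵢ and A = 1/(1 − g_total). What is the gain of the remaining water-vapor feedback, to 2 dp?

Amplification A = ΔT/ΔT₀ = 18.7/4.2 = 4.452.
Total gain g = 1 − 1/A = 1 − 1/4.452 = 0.7754.
Known gains sum to 0.187 + 0.156 + 0.0325 = 0.3755.
g_wv = 0.7754 − 0.3755 = 0.40.

0.40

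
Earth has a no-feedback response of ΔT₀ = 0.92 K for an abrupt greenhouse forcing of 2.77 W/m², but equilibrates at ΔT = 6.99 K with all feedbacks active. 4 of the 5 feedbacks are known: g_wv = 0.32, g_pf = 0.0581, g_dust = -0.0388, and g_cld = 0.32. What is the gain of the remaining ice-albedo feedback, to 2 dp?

Amplification A = ΔT/ΔT₀ = 6.99/0.92 = 7.598.
Total gain g = 1 − 1/A = 1 − 1/7.598 = 0.8684.
Known gains sum to 0.32 + 0.0581 − 0.0388 + 0.32 = 0.6593.
g_ice = 0.8684 − 0.6593 = 0.21.

0.21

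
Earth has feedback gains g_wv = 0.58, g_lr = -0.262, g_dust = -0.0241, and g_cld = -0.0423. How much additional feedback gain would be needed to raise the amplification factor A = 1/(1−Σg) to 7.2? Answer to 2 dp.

Current total gain = 0.2516.
Target gain for A = 7.2: g* = 1 − 1/7.2 = 0.8611.
Additional gain needed = 0.8611 − 0.2516 = 0.61.

0.61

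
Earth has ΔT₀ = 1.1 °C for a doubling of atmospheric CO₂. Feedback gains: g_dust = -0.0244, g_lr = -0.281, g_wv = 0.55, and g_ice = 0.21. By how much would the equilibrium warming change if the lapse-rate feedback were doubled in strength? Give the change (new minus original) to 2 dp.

-0.69 °C

Original: g = 0.4546, ΔT = 1.1/(1−0.4546) = 2.0169 °C.
With doubled lapse-rate: g' = 0.1736, ΔT' = 1.1/(1−0.1736) = 1.3311 °C.
Change = 1.3311 − 2.0169 = -0.69 °C.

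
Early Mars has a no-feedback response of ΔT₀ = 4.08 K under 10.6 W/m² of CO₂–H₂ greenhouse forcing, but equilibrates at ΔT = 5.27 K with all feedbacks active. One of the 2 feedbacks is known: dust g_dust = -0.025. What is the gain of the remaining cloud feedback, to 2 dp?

0.25

Amplification A = ΔT/ΔT₀ = 5.27/4.08 = 1.292.
Total gain g = 1 − 1/A = 1 − 1/1.292 = 0.226.
The known gain is -0.025.
g_cld = 0.226 + 0.025 = 0.25.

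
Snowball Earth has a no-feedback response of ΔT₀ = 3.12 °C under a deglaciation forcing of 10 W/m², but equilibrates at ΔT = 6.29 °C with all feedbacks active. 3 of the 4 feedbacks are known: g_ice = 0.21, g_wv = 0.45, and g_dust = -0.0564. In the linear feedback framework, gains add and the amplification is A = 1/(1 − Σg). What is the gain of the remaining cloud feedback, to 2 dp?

-0.10

Amplification A = ΔT/ΔT₀ = 6.29/3.12 = 2.016.
Total gain g = 1 − 1/A = 1 − 1/2.016 = 0.504.
Known gains sum to 0.21 + 0.45 − 0.0564 = 0.6036.
g_cld = 0.504 − 0.6036 = -0.10.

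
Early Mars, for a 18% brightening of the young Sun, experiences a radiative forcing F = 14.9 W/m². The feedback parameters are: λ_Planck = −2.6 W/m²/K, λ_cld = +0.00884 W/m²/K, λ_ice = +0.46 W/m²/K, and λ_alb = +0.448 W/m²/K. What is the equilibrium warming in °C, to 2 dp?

8.85 °C

Net feedback parameter λ = (−2.6) + (+0.00884) + (+0.46) + (+0.448) = -1.68316 W/m²/K.
ΔT = −F/λ = −14.9/(-1.68316) = 8.85 °C.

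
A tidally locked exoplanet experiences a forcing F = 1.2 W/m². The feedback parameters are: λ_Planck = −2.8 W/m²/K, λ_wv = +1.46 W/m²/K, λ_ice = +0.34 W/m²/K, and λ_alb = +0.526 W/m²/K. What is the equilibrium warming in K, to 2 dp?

Net feedback parameter λ = (−2.8) + (+1.46) + (+0.34) + (+0.526) = -0.474 W/m²/K.
ΔT = −F/λ = −1.2/(-0.474) = 2.53 K.

2.53 K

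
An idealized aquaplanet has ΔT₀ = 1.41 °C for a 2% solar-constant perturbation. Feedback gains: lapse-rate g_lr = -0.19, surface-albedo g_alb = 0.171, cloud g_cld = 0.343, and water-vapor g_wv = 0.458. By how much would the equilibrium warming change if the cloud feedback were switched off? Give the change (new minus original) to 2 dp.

Original: g = 0.782, ΔT = 1.41/(1−0.782) = 6.4679 °C.
Without cloud: g' = 0.439, ΔT' = 1.41/(1−0.439) = 2.5134 °C.
Change = 2.5134 − 6.4679 = -3.95 °C.

-3.95 °C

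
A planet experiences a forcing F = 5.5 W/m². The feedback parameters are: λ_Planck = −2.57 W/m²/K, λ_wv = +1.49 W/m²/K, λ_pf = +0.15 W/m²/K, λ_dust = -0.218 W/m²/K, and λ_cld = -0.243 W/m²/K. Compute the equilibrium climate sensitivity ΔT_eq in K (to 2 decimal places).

Net feedback parameter λ = (−2.57) + (+1.49) + (+0.15) + (-0.218) + (-0.243) = -1.391 W/m²/K.
ΔT = −F/λ = −5.5/(-1.391) = 3.95 K.

3.95 K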